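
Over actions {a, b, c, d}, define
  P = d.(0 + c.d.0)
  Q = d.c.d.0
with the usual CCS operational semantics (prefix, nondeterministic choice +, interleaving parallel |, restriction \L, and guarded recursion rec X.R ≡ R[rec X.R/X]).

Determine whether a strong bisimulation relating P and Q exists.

P's transition system — 4 states:
  p0 = d.(0 + c.d.0) | =d=> p1
  p1 = 0 + c.d.0 | =c=> p2
  p2 = d.0 | =d=> p3
  p3 = 0 | (no moves)
Q's transition system — 4 states:
  q0 = d.c.d.0 | =d=> q1
  q1 = c.d.0 | =c=> q2
  q2 = d.0 | =d=> q3
  q3 = 0 | (no moves)
Coarsest stable partition (strong bisimilarity classes):
  B0 = {p0, q0}
  B1 = {p1, q1}
  B2 = {p2, q2}
  B3 = {p3, q3}
p0 ∈ B0, q0 ∈ B0 → same block

P ~ Q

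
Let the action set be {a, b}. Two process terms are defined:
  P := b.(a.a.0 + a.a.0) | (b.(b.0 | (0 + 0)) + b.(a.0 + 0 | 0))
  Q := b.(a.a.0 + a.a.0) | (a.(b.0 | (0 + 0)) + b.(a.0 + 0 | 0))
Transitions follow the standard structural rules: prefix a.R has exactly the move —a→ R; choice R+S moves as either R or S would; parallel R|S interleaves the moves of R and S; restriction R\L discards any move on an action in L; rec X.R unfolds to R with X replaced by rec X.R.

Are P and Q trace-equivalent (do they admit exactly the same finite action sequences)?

trace-distinct — witness ⟨bbb⟩

Reachable graph of P (20 states):
  p0 = b.(a.a.0 + a.a.0) | (b.(b.0 | (0 + 0)) + b.(a.0 + 0 | 0)) ⊢ --b--▸ p1, --b--▸ p2, --b--▸ p3
  p1 = (a.a.0 + a.a.0) | (b.(b.0 | (0 + 0)) + b.(a.0 + 0 | 0)) ⊢ --a--▸ p4, --b--▸ p5, --b--▸ p6
  p2 = b.(a.a.0 + a.a.0) | (a.0 + 0 | 0) ⊢ --a--▸ p7, --b--▸ p5
  p3 = b.(a.a.0 + a.a.0) | (b.0 | (0 + 0)) ⊢ --b--▸ p6, --b--▸ p8
  p4 = a.0 | (b.(b.0 | (0 + 0)) + b.(a.0 + 0 | 0)) ⊢ --a--▸ p9, --b--▸ p10, --b--▸ p11
  p5 = (a.a.0 + a.a.0) | (a.0 + 0 | 0) ⊢ --a--▸ p10, --a--▸ p12
  p6 = (a.a.0 + a.a.0) | (b.0 | (0 + 0)) ⊢ --a--▸ p11, --b--▸ p13
  p7 = b.(a.a.0 + a.a.0) | 0 ⊢ --b--▸ p12
  p8 = b.(a.a.0 + a.a.0) | (0 | (0 + 0)) ⊢ --b--▸ p13
  p9 = 0 | (b.(b.0 | (0 + 0)) + b.(a.0 + 0 | 0)) ⊢ --b--▸ p14, --b--▸ p15
  p10 = a.0 | (a.0 + 0 | 0) ⊢ --a--▸ p14, --a--▸ p16
  p11 = a.0 | (b.0 | (0 + 0)) ⊢ --a--▸ p15, --b--▸ p17
  p12 = (a.a.0 + a.a.0) | 0 ⊢ --a--▸ p16
  p13 = (a.a.0 + a.a.0) | (0 | (0 + 0)) ⊢ --a--▸ p17
  p14 = 0 | (a.0 + 0 | 0) ⊢ --a--▸ p18
  p15 = 0 | (b.0 | (0 + 0)) ⊢ --b--▸ p19
  p16 = a.0 | 0 ⊢ --a--▸ p18
  p17 = a.0 | (0 | (0 + 0)) ⊢ --a--▸ p19
  p18 = 0 | 0 ⊢ ∅
  p19 = 0 | (0 | (0 + 0)) ⊢ ∅
Reachable graph of Q (20 states):
  q0 = b.(a.a.0 + a.a.0) | (a.(b.0 | (0 + 0)) + b.(a.0 + 0 | 0)) ⊢ --a--▸ q1, --b--▸ q2, --b--▸ q3
  q1 = b.(a.a.0 + a.a.0) | (b.0 | (0 + 0)) ⊢ --b--▸ q4, --b--▸ q5
  q2 = (a.a.0 + a.a.0) | (a.(b.0 | (0 + 0)) + b.(a.0 + 0 | 0)) ⊢ --a--▸ q4, --a--▸ q6, --b--▸ q7
  q3 = b.(a.a.0 + a.a.0) | (a.0 + 0 | 0) ⊢ --a--▸ q8, --b--▸ q7
  q4 = (a.a.0 + a.a.0) | (b.0 | (0 + 0)) ⊢ --a--▸ q9, --b--▸ q10
  q5 = b.(a.a.0 + a.a.0) | (0 | (0 + 0)) ⊢ --b--▸ q10
  q6 = a.0 | (a.(b.0 | (0 + 0)) + b.(a.0 + 0 | 0)) ⊢ --a--▸ q11, --a--▸ q9, --b--▸ q12
  q7 = (a.a.0 + a.a.0) | (a.0 + 0 | 0) ⊢ --a--▸ q12, --a--▸ q13
  q8 = b.(a.a.0 + a.a.0) | 0 ⊢ --b--▸ q13
  q9 = a.0 | (b.0 | (0 + 0)) ⊢ --a--▸ q14, --b--▸ q15
  q10 = (a.a.0 + a.a.0) | (0 | (0 + 0)) ⊢ --a--▸ q15
  q11 = 0 | (a.(b.0 | (0 + 0)) + b.(a.0 + 0 | 0)) ⊢ --a--▸ q14, --b--▸ q16
  q12 = a.0 | (a.0 + 0 | 0) ⊢ --a--▸ q16, --a--▸ q17
  q13 = (a.a.0 + a.a.0) | 0 ⊢ --a--▸ q17
  q14 = 0 | (b.0 | (0 + 0)) ⊢ --b--▸ q18
  q15 = a.0 | (0 | (0 + 0)) ⊢ --a--▸ q18
  q16 = 0 | (a.0 + 0 | 0) ⊢ --a--▸ q19
  q17 = a.0 | 0 ⊢ --a--▸ q19
  q18 = 0 | (0 | (0 + 0)) ⊢ ∅
  q19 = 0 | 0 ⊢ ∅
Trace ⟨bbb⟩ through P, begin at {p0}:
  after b @ step 1: {p1, p2, p3}
  after b @ step 2: {p5, p6, p8}
  after b @ step 3: {p13}
  P completes σ.
Trace ⟨bbb⟩ through Q, begin at {q0}:
  after b @ step 1: {q2, q3}
  after b @ step 2: {q7}
  after b @ step 3: no successor for Q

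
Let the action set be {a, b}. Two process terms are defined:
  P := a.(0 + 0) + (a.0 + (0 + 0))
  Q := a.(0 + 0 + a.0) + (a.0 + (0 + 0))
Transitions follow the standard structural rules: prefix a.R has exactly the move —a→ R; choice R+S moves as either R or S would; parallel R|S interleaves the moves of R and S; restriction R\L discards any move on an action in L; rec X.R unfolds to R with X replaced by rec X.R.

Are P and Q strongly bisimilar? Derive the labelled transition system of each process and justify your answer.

Reachable graph of P (3 states):
  u0 = a.(0 + 0) + (a.0 + (0 + 0)) :: --a--▸ u1, --a--▸ u2
  u1 = 0 :: ·
  u2 = 0 + 0 :: ·
Reachable graph of Q (3 states):
  v0 = a.(0 + 0 + a.0) + (a.0 + (0 + 0)) :: --a--▸ v1, --a--▸ v2
  v1 = 0 :: ·
  v2 = 0 + 0 + a.0 :: --a--▸ v1
Partition-refinement fixed point:
  B0 = {u0, v2}
  B1 = {u1, u2, v1}
  B2 = {v0}
u0 ∈ B0, v0 ∈ B2 → different blocks

P ≁ Q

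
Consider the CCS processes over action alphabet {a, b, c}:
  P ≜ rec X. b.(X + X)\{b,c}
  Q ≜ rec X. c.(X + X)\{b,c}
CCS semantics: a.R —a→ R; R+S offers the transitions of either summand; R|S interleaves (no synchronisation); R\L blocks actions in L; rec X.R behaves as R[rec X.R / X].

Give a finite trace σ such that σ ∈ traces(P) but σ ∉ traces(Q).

LTS(P): 2 reachable states
  u0 = rec X. b.(X + X)\{b,c} → ··b··> u1
  u1 = ((rec X. b.(X + X)\{b,c}) + (rec X. b.(X + X)\{b,c}))\{b,c} → deadlocked
LTS(Q): 2 reachable states
  v0 = rec X. c.(X + X)\{b,c} → ··c··> v1
  v1 = ((rec X. c.(X + X)\{b,c}) + (rec X. c.(X + X)\{b,c}))\{b,c} → deadlocked
Run σ = ⟨b⟩ on P: start {u0}
  step 1 (b): {u1}
  P completes σ.
Run σ = ⟨b⟩ on Q: start {v0}
  step 1 (b): no successor for Q

b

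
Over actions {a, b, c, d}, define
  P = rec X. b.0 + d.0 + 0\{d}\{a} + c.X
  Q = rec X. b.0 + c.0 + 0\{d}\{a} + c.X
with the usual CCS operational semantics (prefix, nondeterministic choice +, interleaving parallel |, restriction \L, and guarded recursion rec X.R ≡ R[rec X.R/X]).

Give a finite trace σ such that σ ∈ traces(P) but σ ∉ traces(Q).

Reachable graph of P (2 states):
  m0 = rec X. b.0 + d.0 + 0\{d}\{a} + c.X → -b-> m1, -c-> m0, -d-> m1
  m1 = 0 → ∅
Reachable graph of Q (2 states):
  n0 = rec X. b.0 + c.0 + 0\{d}\{a} + c.X → -b-> n1, -c-> n0, -c-> n1
  n1 = 0 → ∅
Run σ = ⟨d⟩ on P: start {m0}
  step 1 (d): {m1}
  — P admits the full trace.
Run σ = ⟨d⟩ on Q: start {n0}
  step 1 (d): ∅ (Q stuck)

d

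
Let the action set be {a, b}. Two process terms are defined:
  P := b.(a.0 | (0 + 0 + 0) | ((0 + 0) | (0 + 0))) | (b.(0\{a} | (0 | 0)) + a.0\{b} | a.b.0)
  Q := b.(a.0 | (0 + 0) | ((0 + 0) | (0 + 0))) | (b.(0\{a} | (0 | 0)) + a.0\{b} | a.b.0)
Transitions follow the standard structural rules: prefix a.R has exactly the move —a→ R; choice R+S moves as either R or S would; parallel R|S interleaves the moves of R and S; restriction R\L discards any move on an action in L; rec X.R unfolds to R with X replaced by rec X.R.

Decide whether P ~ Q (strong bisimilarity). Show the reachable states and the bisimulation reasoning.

YES

P's transition system — 21 states:
  m0 = b.(a.0 | (0 + 0 + 0) | ((0 + 0) | (0 + 0))) | (b.(0\{a} | (0 | 0)) + a.0\{b} | a.b.0) → --a--▸ m1, --a--▸ m2, --b--▸ m3, --b--▸ m4
  m1 = b.(a.0 | (0 + 0 + 0) | ((0 + 0) | (0 + 0))) | (0\{b} | a.b.0) → --a--▸ m5, --b--▸ m6
  m2 = b.(a.0 | (0 + 0 + 0) | ((0 + 0) | (0 + 0))) | (a.0\{b} | b.0) → --a--▸ m5, --b--▸ m7, --b--▸ m8
  m3 = a.0 | (0 + 0 + 0) | ((0 + 0) | (0 + 0)) | (b.(0\{a} | (0 | 0)) + a.0\{b} | a.b.0) → --a--▸ m6, --a--▸ m7, --a--▸ m9, --b--▸ m10
  m4 = b.(a.0 | (0 + 0 + 0) | ((0 + 0) | (0 + 0))) | (0\{a} | (0 | 0)) → --b--▸ m10
  m5 = b.(a.0 | (0 + 0 + 0) | ((0 + 0) | (0 + 0))) | (0\{b} | b.0) → --b--▸ m11, --b--▸ m12
  m6 = a.0 | (0 + 0 + 0) | ((0 + 0) | (0 + 0)) | (0\{b} | a.b.0) → --a--▸ m11, --a--▸ m13
  m7 = a.0 | (0 + 0 + 0) | ((0 + 0) | (0 + 0)) | (a.0\{b} | b.0) → --a--▸ m11, --a--▸ m14, --b--▸ m15
  m8 = b.(a.0 | (0 + 0 + 0) | ((0 + 0) | (0 + 0))) | (a.0\{b} | 0) → --a--▸ m12, --b--▸ m15
  m9 = 0 | (0 + 0 + 0) | ((0 + 0) | (0 + 0)) | (b.(0\{a} | (0 | 0)) + a.0\{b} | a.b.0) → --a--▸ m13, --a--▸ m14, --b--▸ m16
  m10 = a.0 | (0 + 0 + 0) | ((0 + 0) | (0 + 0)) | (0\{a} | (0 | 0)) → --a--▸ m16
  m11 = a.0 | (0 + 0 + 0) | ((0 + 0) | (0 + 0)) | (0\{b} | b.0) → --a--▸ m17, --b--▸ m18
  m12 = b.(a.0 | (0 + 0 + 0) | ((0 + 0) | (0 + 0))) | (0\{b} | 0) → --b--▸ m18
  m13 = 0 | (0 + 0 + 0) | ((0 + 0) | (0 + 0)) | (0\{b} | a.b.0) → --a--▸ m17
  m14 = 0 | (0 + 0 + 0) | ((0 + 0) | (0 + 0)) | (a.0\{b} | b.0) → --a--▸ m17, --b--▸ m19
  m15 = a.0 | (0 + 0 + 0) | ((0 + 0) | (0 + 0)) | (a.0\{b} | 0) → --a--▸ m18, --a--▸ m19
  m16 = 0 | (0 + 0 + 0) | ((0 + 0) | (0 + 0)) | (0\{a} | (0 | 0)) → (no moves)
  m17 = 0 | (0 + 0 + 0) | ((0 + 0) | (0 + 0)) | (0\{b} | b.0) → --b--▸ m20
  m18 = a.0 | (0 + 0 + 0) | ((0 + 0) | (0 + 0)) | (0\{b} | 0) → --a--▸ m20
  m19 = 0 | (0 + 0 + 0) | ((0 + 0) | (0 + 0)) | (a.0\{b} | 0) → --a--▸ m20
  m20 = 0 | (0 + 0 + 0) | ((0 + 0) | (0 + 0)) | (0\{b} | 0) → (no moves)
Q's transition system — 21 states:
  n0 = b.(a.0 | (0 + 0) | ((0 + 0) | (0 + 0))) | (b.(0\{a} | (0 | 0)) + a.0\{b} | a.b.0) → --a--▸ n1, --a--▸ n2, --b--▸ n3, --b--▸ n4
  n1 = b.(a.0 | (0 + 0) | ((0 + 0) | (0 + 0))) | (0\{b} | a.b.0) → --a--▸ n5, --b--▸ n6
  n2 = b.(a.0 | (0 + 0) | ((0 + 0) | (0 + 0))) | (a.0\{b} | b.0) → --a--▸ n5, --b--▸ n7, --b--▸ n8
  n3 = a.0 | (0 + 0) | ((0 + 0) | (0 + 0)) | (b.(0\{a} | (0 | 0)) + a.0\{b} | a.b.0) → --a--▸ n6, --a--▸ n7, --a--▸ n9, --b--▸ n10
  n4 = b.(a.0 | (0 + 0) | ((0 + 0) | (0 + 0))) | (0\{a} | (0 | 0)) → --b--▸ n10
  n5 = b.(a.0 | (0 + 0) | ((0 + 0) | (0 + 0))) | (0\{b} | b.0) → --b--▸ n11, --b--▸ n12
  n6 = a.0 | (0 + 0) | ((0 + 0) | (0 + 0)) | (0\{b} | a.b.0) → --a--▸ n11, --a--▸ n13
  n7 = a.0 | (0 + 0) | ((0 + 0) | (0 + 0)) | (a.0\{b} | b.0) → --a--▸ n11, --a--▸ n14, --b--▸ n15
  n8 = b.(a.0 | (0 + 0) | ((0 + 0) | (0 + 0))) | (a.0\{b} | 0) → --a--▸ n12, --b--▸ n15
  n9 = 0 | (0 + 0) | ((0 + 0) | (0 + 0)) | (b.(0\{a} | (0 | 0)) + a.0\{b} | a.b.0) → --a--▸ n13, --a--▸ n14, --b--▸ n16
  n10 = a.0 | (0 + 0) | ((0 + 0) | (0 + 0)) | (0\{a} | (0 | 0)) → --a--▸ n16
  n11 = a.0 | (0 + 0) | ((0 + 0) | (0 + 0)) | (0\{b} | b.0) → --a--▸ n17, --b--▸ n18
  n12 = b.(a.0 | (0 + 0) | ((0 + 0) | (0 + 0))) | (0\{b} | 0) → --b--▸ n18
  n13 = 0 | (0 + 0) | ((0 + 0) | (0 + 0)) | (0\{b} | a.b.0) → --a--▸ n17
  n14 = 0 | (0 + 0) | ((0 + 0) | (0 + 0)) | (a.0\{b} | b.0) → --a--▸ n17, --b--▸ n19
  n15 = a.0 | (0 + 0) | ((0 + 0) | (0 + 0)) | (a.0\{b} | 0) → --a--▸ n18, --a--▸ n19
  n16 = 0 | (0 + 0) | ((0 + 0) | (0 + 0)) | (0\{a} | (0 | 0)) → (no moves)
  n17 = 0 | (0 + 0) | ((0 + 0) | (0 + 0)) | (0\{b} | b.0) → --b--▸ n20
  n18 = a.0 | (0 + 0) | ((0 + 0) | (0 + 0)) | (0\{b} | 0) → --a--▸ n20
  n19 = 0 | (0 + 0) | ((0 + 0) | (0 + 0)) | (a.0\{b} | 0) → --a--▸ n20
  n20 = 0 | (0 + 0) | ((0 + 0) | (0 + 0)) | (0\{b} | 0) → (no moves)
Bisimilarity quotient blocks:
  B0 = {m0, n0}
  B1 = {m12, m4, n12, n4}
  B2 = {m10, m18, m19, n10, n18, n19}
  B3 = {m16, m20, n16, n20}
  B4 = {m1, n1}
  B5 = {m5, n5}
  B6 = {m11, m14, n11, n14}
  B7 = {m17, n17}
  B8 = {m6, n6}
  B9 = {m13, n13}
  B10 = {m3, n3}
  B11 = {m9, n9}
  B12 = {m7, n7}
  B13 = {m15, n15}
  B14 = {m2, n2}
  B15 = {m8, n8}
m0 ∈ B0, n0 ∈ B0 → same block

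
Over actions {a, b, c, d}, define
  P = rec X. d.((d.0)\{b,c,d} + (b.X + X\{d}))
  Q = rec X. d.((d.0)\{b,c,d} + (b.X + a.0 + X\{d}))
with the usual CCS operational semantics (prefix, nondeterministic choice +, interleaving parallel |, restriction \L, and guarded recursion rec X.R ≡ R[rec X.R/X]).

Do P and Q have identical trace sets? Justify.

LTS(P): 2 reachable states
  s0 = rec X. d.((d.0)\{b,c,d} + (b.X + X\{d})) ⊢ --d--▸ s1
  s1 = (d.0)\{b,c,d} + (b.(rec X. d.((d.0)\{b,c,d} + (b.X + X\{d}))) + (rec X. d.((d.0)\{b,c,d} + (b.X + X\{d})))\{d}) ⊢ --b--▸ s0
LTS(Q): 3 reachable states
  t0 = rec X. d.((d.0)\{b,c,d} + (b.X + a.0 + X\{d})) ⊢ --d--▸ t1
  t1 = (d.0)\{b,c,d} + (b.(rec X. d.((d.0)\{b,c,d} + (b.X + a.0 + X\{d}))) + a.0 + (rec X. d.((d.0)\{b,c,d} + (b.X + a.0 + X\{d})))\{d}) ⊢ --a--▸ t2, --b--▸ t0
  t2 = 0 ⊢ ∅
Executing da from Q (initial set {t0}):
  after d @ step 1: {t1}
  after a @ step 2: {t2}
  — Q admits the full trace.
Executing da from P (initial set {s0}):
  after d @ step 1: {s1}
  after a @ step 2: ∅ (P stuck)

NO — witness ⟨da⟩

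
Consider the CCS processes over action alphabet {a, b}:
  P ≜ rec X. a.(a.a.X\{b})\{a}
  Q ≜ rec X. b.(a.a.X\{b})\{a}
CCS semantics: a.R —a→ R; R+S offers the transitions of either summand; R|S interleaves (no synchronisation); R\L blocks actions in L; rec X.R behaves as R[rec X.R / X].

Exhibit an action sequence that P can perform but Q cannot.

a

LTS(P): 2 reachable states
  m0 = rec X. a.(a.a.X\{b})\{a} :: =a=> m1
  m1 = (a.a.(rec X. a.(a.a.X\{b})\{a})\{b})\{a} :: stopped
LTS(Q): 2 reachable states
  n0 = rec X. b.(a.a.X\{b})\{a} :: =b=> n1
  n1 = (a.a.(rec X. b.(a.a.X\{b})\{a})\{b})\{a} :: stopped
Executing a from P (initial set {m0}):
  after a @ step 1: {m1}
  P completes σ.
Executing a from Q (initial set {n0}):
  after a @ step 1: ∅ (Q stuck)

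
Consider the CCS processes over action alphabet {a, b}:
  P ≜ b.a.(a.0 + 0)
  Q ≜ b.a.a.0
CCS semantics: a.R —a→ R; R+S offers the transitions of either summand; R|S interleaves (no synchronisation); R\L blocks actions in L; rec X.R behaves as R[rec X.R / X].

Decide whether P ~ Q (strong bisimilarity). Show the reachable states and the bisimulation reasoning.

P ~ Q

Reachable graph of P (4 states):
  s0 = b.a.(a.0 + 0) → =b=> s1
  s1 = a.(a.0 + 0) → =a=> s2
  s2 = a.0 + 0 → =a=> s3
  s3 = 0 → deadlocked
Reachable graph of Q (4 states):
  t0 = b.a.a.0 → =b=> t1
  t1 = a.a.0 → =a=> t2
  t2 = a.0 → =a=> t3
  t3 = 0 → deadlocked
Coarsest stable partition (strong bisimilarity classes):
  B0 = {s0, t0}
  B1 = {s1, t1}
  B2 = {s2, t2}
  B3 = {s3, t3}
s0 ∈ B0, t0 ∈ B0 → same block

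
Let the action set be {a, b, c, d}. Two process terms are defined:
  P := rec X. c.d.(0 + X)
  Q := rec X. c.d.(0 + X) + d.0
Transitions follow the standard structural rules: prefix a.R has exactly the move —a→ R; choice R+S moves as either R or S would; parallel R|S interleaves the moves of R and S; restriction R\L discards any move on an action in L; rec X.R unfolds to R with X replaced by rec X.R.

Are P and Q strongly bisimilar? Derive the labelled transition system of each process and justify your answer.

NO

P's transition system — 3 states:
  m0 = rec X. c.d.(0 + X) :: =c=> m1
  m1 = d.(0 + (rec X. c.d.(0 + X))) :: =d=> m2
  m2 = 0 + (rec X. c.d.(0 + X)) :: =c=> m1
Q's transition system — 4 states:
  n0 = rec X. c.d.(0 + X) + d.0 :: =c=> n1, =d=> n2
  n1 = d.(0 + (rec X. c.d.(0 + X) + d.0)) :: =d=> n3
  n2 = 0 :: deadlocked
  n3 = 0 + (rec X. c.d.(0 + X) + d.0) :: =c=> n1, =d=> n2
Bisimilarity quotient blocks:
  B0 = {m0, m2}
  B1 = {m1}
  B2 = {n0, n3}
  B3 = {n2}
  B4 = {n1}
m0 ∈ B0, n0 ∈ B2 → different blocks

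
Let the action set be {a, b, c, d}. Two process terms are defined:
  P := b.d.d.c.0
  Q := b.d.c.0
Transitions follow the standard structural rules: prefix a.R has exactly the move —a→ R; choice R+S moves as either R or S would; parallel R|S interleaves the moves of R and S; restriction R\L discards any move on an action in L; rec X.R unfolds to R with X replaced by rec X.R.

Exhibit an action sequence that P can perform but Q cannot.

P's transition system — 5 states:
  s0 = b.d.d.c.0 :: --b--▸ s1
  s1 = d.d.c.0 :: --d--▸ s2
  s2 = d.c.0 :: --d--▸ s3
  s3 = c.0 :: --c--▸ s4
  s4 = 0 :: stopped
Q's transition system — 4 states:
  t0 = b.d.c.0 :: --b--▸ t1
  t1 = d.c.0 :: --d--▸ t2
  t2 = c.0 :: --c--▸ t3
  t3 = 0 :: stopped
Executing bdd from P (initial set {s0}):
  after b @ step 1: {s1}
  after d @ step 2: {s2}
  after d @ step 3: {s3}
  — P admits the full trace.
Executing bdd from Q (initial set {t0}):
  after b @ step 1: {t1}
  after d @ step 2: {t2}
  after d @ step 3: ∅  — Q cannot continue

bdd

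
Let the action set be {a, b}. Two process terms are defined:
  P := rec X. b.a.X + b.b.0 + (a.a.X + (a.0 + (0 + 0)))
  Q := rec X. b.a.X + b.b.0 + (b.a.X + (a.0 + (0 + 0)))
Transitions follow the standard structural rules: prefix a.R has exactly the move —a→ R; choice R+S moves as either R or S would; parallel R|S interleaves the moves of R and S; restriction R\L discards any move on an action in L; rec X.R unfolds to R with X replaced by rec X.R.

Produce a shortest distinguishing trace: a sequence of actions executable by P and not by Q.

Reachable graph of P (4 states):
  u0 = rec X. b.a.X + b.b.0 + (a.a.X + (a.0 + (0 + 0))) :: ··a··> u1, ··a··> u2, ··b··> u2, ··b··> u3
  u1 = 0 :: deadlocked
  u2 = a.(rec X. b.a.X + b.b.0 + (a.a.X + (a.0 + (0 + 0)))) :: ··a··> u0
  u3 = b.0 :: ··b··> u1
Reachable graph of Q (4 states):
  v0 = rec X. b.a.X + b.b.0 + (b.a.X + (a.0 + (0 + 0))) :: ··a··> v1, ··b··> v2, ··b··> v3
  v1 = 0 :: deadlocked
  v2 = a.(rec X. b.a.X + b.b.0 + (b.a.X + (a.0 + (0 + 0)))) :: ··a··> v0
  v3 = b.0 :: ··b··> v1
Trace ⟨aa⟩ through P, begin at {u0}:
  [1] a ⇒ {u1, u2}
  [2] a ⇒ {u0}
  P completes σ.
Trace ⟨aa⟩ through Q, begin at {v0}:
  [1] a ⇒ {v1}
  [2] a ⇒ no successor for Q

aa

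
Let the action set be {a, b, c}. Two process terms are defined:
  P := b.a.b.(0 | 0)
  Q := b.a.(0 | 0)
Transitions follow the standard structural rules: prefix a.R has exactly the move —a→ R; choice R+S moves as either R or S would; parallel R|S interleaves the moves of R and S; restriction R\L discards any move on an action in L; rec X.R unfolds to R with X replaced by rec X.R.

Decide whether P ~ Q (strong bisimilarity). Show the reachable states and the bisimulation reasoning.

NO

Reachable graph of P (4 states):
  s0 = b.a.b.(0 | 0) | —b→ s1
  s1 = a.b.(0 | 0) | —a→ s2
  s2 = b.(0 | 0) | —b→ s3
  s3 = 0 | 0 | deadlocked
Reachable graph of Q (3 states):
  t0 = b.a.(0 | 0) | —b→ t1
  t1 = a.(0 | 0) | —a→ t2
  t2 = 0 | 0 | deadlocked
Bisimilarity quotient blocks:
  B0 = {s0}
  B1 = {s1}
  B2 = {s2}
  B3 = {s3, t2}
  B4 = {t0}
  B5 = {t1}
s0 ∈ B0, t0 ∈ B4 → different blocks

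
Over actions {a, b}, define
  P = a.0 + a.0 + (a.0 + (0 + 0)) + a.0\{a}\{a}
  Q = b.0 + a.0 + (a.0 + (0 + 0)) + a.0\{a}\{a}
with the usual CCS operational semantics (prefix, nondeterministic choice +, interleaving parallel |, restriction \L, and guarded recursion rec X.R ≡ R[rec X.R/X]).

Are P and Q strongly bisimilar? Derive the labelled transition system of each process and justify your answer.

not bisimilar

P's transition system — 3 states:
  m0 = a.0 + a.0 + (a.0 + (0 + 0)) + a.0\{a}\{a} has moves --a--▸ m1, --a--▸ m2
  m1 = 0 has moves deadlocked
  m2 = 0\{a}\{a} has moves deadlocked
Q's transition system — 3 states:
  n0 = b.0 + a.0 + (a.0 + (0 + 0)) + a.0\{a}\{a} has moves --a--▸ n1, --a--▸ n2, --b--▸ n1
  n1 = 0 has moves deadlocked
  n2 = 0\{a}\{a} has moves deadlocked
Bisimilarity quotient blocks:
  B0 = {m0}
  B1 = {m1, m2, n1, n2}
  B2 = {n0}
m0 ∈ B0, n0 ∈ B2 → different blocks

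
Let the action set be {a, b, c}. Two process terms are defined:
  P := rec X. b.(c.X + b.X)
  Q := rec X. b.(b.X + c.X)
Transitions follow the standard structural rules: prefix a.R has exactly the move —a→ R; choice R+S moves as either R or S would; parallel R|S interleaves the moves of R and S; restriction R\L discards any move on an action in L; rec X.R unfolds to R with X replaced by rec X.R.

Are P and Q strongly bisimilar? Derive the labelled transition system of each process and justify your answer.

YES

LTS(P): 2 reachable states
  s0 = rec X. b.(c.X + b.X) | =b=> s1
  s1 = c.(rec X. b.(c.X + b.X)) + b.(rec X. b.(c.X + b.X)) | =b=> s0, =c=> s0
LTS(Q): 2 reachable states
  t0 = rec X. b.(b.X + c.X) | =b=> t1
  t1 = b.(rec X. b.(b.X + c.X)) + c.(rec X. b.(b.X + c.X)) | =b=> t0, =c=> t0
Bisimilarity quotient blocks:
  B0 = {s0, t0}
  B1 = {s1, t1}
s0 ∈ B0, t0 ∈ B0 → same block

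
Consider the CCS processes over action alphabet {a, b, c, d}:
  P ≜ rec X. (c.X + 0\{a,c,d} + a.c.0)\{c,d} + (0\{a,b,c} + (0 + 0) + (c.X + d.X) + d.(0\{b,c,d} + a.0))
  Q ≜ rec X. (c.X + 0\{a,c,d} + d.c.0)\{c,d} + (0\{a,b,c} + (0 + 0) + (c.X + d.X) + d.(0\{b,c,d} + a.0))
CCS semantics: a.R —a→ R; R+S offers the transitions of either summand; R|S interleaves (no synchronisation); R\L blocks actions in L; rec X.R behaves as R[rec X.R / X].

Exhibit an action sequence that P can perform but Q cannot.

a

P's transition system — 4 states:
  p0 = rec X. (c.X + 0\{a,c,d} + a.c.0)\{c,d} + (0\{a,b,c} + (0 + 0) + (c.X + d.X) + d.(0\{b,c,d} + a.0)) has moves —a→ p1, —c→ p0, —d→ p0, —d→ p2
  p1 = (c.0)\{c,d} has moves ∅
  p2 = 0\{b,c,d} + a.0 has moves —a→ p3
  p3 = 0 has moves ∅
Q's transition system — 3 states:
  q0 = rec X. (c.X + 0\{a,c,d} + d.c.0)\{c,d} + (0\{a,b,c} + (0 + 0) + (c.X + d.X) + d.(0\{b,c,d} + a.0)) has moves —c→ q0, —d→ q0, —d→ q1
  q1 = 0\{b,c,d} + a.0 has moves —a→ q2
  q2 = 0 has moves ∅
Trace ⟨a⟩ through P, begin at {p0}:
  after a @ step 1: {p1}
  P completes σ.
Trace ⟨a⟩ through Q, begin at {q0}:
  after a @ step 1: ∅  — Q cannot continue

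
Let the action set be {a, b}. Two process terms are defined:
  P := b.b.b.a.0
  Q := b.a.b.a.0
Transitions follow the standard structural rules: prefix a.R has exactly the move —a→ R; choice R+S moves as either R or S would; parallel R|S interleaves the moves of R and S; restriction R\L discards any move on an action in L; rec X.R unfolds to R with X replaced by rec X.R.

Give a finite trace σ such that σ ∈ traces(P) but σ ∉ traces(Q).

bb

LTS(P): 5 reachable states
  p0 = b.b.b.a.0 ⊢ =b=> p1
  p1 = b.b.a.0 ⊢ =b=> p2
  p2 = b.a.0 ⊢ =b=> p3
  p3 = a.0 ⊢ =a=> p4
  p4 = 0 ⊢ ∅
LTS(Q): 5 reachable states
  q0 = b.a.b.a.0 ⊢ =b=> q1
  q1 = a.b.a.0 ⊢ =a=> q2
  q2 = b.a.0 ⊢ =b=> q3
  q3 = a.0 ⊢ =a=> q4
  q4 = 0 ⊢ ∅
Run σ = ⟨bb⟩ on P: start {p0}
  step 1 (b): {p1}
  step 2 (b): {p2}
  P completes σ.
Run σ = ⟨bb⟩ on Q: start {q0}
  step 1 (b): {q1}
  step 2 (b): ∅  — Q cannot continue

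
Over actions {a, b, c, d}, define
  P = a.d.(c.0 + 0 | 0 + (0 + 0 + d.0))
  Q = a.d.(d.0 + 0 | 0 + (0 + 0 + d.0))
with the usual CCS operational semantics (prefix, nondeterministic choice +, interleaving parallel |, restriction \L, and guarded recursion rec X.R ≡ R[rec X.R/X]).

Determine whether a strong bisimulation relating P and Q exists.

Reachable graph of P (4 states):
  u0 = a.d.(c.0 + 0 | 0 + (0 + 0 + d.0)) has moves ··a··> u1
  u1 = d.(c.0 + 0 | 0 + (0 + 0 + d.0)) has moves ··d··> u2
  u2 = c.0 + 0 | 0 + (0 + 0 + d.0) has moves ··c··> u3, ··d··> u3
  u3 = 0 has moves ∅
Reachable graph of Q (4 states):
  v0 = a.d.(d.0 + 0 | 0 + (0 + 0 + d.0)) has moves ··a··> v1
  v1 = d.(d.0 + 0 | 0 + (0 + 0 + d.0)) has moves ··d··> v2
  v2 = d.0 + 0 | 0 + (0 + 0 + d.0) has moves ··d··> v3
  v3 = 0 has moves ∅
Partition-refinement fixed point:
  B0 = {u0}
  B1 = {u1}
  B2 = {u2}
  B3 = {u3, v3}
  B4 = {v0}
  B5 = {v1}
  B6 = {v2}
u0 ∈ B0, v0 ∈ B4 → different blocks

NO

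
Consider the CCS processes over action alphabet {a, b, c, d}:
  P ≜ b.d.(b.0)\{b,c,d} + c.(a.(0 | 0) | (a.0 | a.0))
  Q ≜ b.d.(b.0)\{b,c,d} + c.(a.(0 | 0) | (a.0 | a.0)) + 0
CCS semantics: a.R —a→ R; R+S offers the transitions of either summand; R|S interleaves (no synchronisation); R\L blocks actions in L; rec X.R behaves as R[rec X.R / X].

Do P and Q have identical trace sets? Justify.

trace-equivalent

LTS(P): 11 reachable states
  u0 = b.d.(b.0)\{b,c,d} + c.(a.(0 | 0) | (a.0 | a.0)) has moves --b--▸ u1, --c--▸ u2
  u1 = d.(b.0)\{b,c,d} has moves --d--▸ u3
  u2 = a.(0 | 0) | (a.0 | a.0) has moves --a--▸ u4, --a--▸ u5, --a--▸ u6
  u3 = (b.0)\{b,c,d} has moves stopped
  u4 = 0 | 0 | (a.0 | a.0) has moves --a--▸ u7, --a--▸ u8
  u5 = a.(0 | 0) | (0 | a.0) has moves --a--▸ u7, --a--▸ u9
  u6 = a.(0 | 0) | (a.0 | 0) has moves --a--▸ u8, --a--▸ u9
  u7 = 0 | 0 | (0 | a.0) has moves --a--▸ u10
  u8 = 0 | 0 | (a.0 | 0) has moves --a--▸ u10
  u9 = a.(0 | 0) | (0 | 0) has moves --a--▸ u10
  u10 = 0 | 0 | (0 | 0) has moves stopped
LTS(Q): 11 reachable states
  v0 = b.d.(b.0)\{b,c,d} + c.(a.(0 | 0) | (a.0 | a.0)) + 0 has moves --b--▸ v1, --c--▸ v2
  v1 = d.(b.0)\{b,c,d} has moves --d--▸ v3
  v2 = a.(0 | 0) | (a.0 | a.0) has moves --a--▸ v4, --a--▸ v5, --a--▸ v6
  v3 = (b.0)\{b,c,d} has moves stopped
  v4 = 0 | 0 | (a.0 | a.0) has moves --a--▸ v7, --a--▸ v8
  v5 = a.(0 | 0) | (0 | a.0) has moves --a--▸ v7, --a--▸ v9
  v6 = a.(0 | 0) | (a.0 | 0) has moves --a--▸ v8, --a--▸ v9
  v7 = 0 | 0 | (0 | a.0) has moves --a--▸ v10
  v8 = 0 | 0 | (a.0 | 0) has moves --a--▸ v10
  v9 = a.(0 | 0) | (0 | 0) has moves --a--▸ v10
  v10 = 0 | 0 | (0 | 0) has moves stopped
Partition-refinement fixed point:
  B0 = {u0, v0}
  B1 = {u2, v2}
  B2 = {u4, u5, u6, v4, v5, v6}
  B3 = {u7, u8, u9, v7, v8, v9}
  B4 = {u10, u3, v10, v3}
  B5 = {u1, v1}
u0 ∈ B0, v0 ∈ B0 → same block
Bisimilar ⇒ trace-equivalent.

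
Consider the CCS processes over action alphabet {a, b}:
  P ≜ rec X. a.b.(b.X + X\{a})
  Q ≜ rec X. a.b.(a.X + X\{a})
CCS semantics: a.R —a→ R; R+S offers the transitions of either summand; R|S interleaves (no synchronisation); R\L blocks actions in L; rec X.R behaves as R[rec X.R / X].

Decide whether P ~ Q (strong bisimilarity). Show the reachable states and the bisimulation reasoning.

LTS(P): 3 reachable states
  p0 = rec X. a.b.(b.X + X\{a}) has moves --a--▸ p1
  p1 = b.(b.(rec X. a.b.(b.X + X\{a})) + (rec X. a.b.(b.X + X\{a}))\{a}) has moves --b--▸ p2
  p2 = b.(rec X. a.b.(b.X + X\{a})) + (rec X. a.b.(b.X + X\{a}))\{a} has moves --b--▸ p0
LTS(Q): 3 reachable states
  q0 = rec X. a.b.(a.X + X\{a}) has moves --a--▸ q1
  q1 = b.(a.(rec X. a.b.(a.X + X\{a})) + (rec X. a.b.(a.X + X\{a}))\{a}) has moves --b--▸ q2
  q2 = a.(rec X. a.b.(a.X + X\{a})) + (rec X. a.b.(a.X + X\{a}))\{a} has moves --a--▸ q0
Partition-refinement fixed point:
  B0 = {p0}
  B1 = {p1}
  B2 = {p2}
  B3 = {q0}
  B4 = {q1}
  B5 = {q2}
p0 ∈ B0, q0 ∈ B3 → different blocks

not bisimilar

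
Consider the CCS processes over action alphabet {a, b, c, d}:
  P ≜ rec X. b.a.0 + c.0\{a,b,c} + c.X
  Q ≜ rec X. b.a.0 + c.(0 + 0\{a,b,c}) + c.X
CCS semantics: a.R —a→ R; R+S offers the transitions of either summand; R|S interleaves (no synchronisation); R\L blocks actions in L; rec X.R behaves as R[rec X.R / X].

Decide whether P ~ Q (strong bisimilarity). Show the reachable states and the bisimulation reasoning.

P ~ Q

LTS(P): 4 reachable states
  p0 = rec X. b.a.0 + c.0\{a,b,c} + c.X → --b--▸ p1, --c--▸ p0, --c--▸ p2
  p1 = a.0 → --a--▸ p3
  p2 = 0\{a,b,c} → (no moves)
  p3 = 0 → (no moves)
LTS(Q): 4 reachable states
  q0 = rec X. b.a.0 + c.(0 + 0\{a,b,c}) + c.X → --b--▸ q1, --c--▸ q0, --c--▸ q2
  q1 = a.0 → --a--▸ q3
  q2 = 0 + 0\{a,b,c} → (no moves)
  q3 = 0 → (no moves)
Coarsest stable partition (strong bisimilarity classes):
  B0 = {p0, q0}
  B1 = {p2, p3, q2, q3}
  B2 = {p1, q1}
p0 ∈ B0, q0 ∈ B0 → same block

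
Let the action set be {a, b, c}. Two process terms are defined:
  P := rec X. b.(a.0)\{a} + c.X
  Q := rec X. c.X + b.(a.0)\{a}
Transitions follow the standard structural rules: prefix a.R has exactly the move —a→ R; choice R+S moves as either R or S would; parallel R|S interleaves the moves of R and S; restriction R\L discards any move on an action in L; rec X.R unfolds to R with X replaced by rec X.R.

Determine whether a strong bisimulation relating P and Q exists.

LTS(P): 2 reachable states
  p0 = rec X. b.(a.0)\{a} + c.X | ··b··> p1, ··c··> p0
  p1 = (a.0)\{a} | deadlocked
LTS(Q): 2 reachable states
  q0 = rec X. c.X + b.(a.0)\{a} | ··b··> q1, ··c··> q0
  q1 = (a.0)\{a} | deadlocked
Partition-refinement fixed point:
  B0 = {p0, q0}
  B1 = {p1, q1}
p0 ∈ B0, q0 ∈ B0 → same block

bisimilar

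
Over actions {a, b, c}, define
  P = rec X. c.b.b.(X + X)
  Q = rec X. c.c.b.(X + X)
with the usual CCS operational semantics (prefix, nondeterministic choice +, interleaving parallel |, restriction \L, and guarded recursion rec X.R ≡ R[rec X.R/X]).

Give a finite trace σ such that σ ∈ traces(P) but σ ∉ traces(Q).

P's transition system — 4 states:
  s0 = rec X. c.b.b.(X + X) ⊢ =c=> s1
  s1 = b.b.((rec X. c.b.b.(X + X)) + (rec X. c.b.b.(X + X))) ⊢ =b=> s2
  s2 = b.((rec X. c.b.b.(X + X)) + (rec X. c.b.b.(X + X))) ⊢ =b=> s3
  s3 = (rec X. c.b.b.(X + X)) + (rec X. c.b.b.(X + X)) ⊢ =c=> s1
Q's transition system — 4 states:
  t0 = rec X. c.c.b.(X + X) ⊢ =c=> t1
  t1 = c.b.((rec X. c.c.b.(X + X)) + (rec X. c.c.b.(X + X))) ⊢ =c=> t2
  t2 = b.((rec X. c.c.b.(X + X)) + (rec X. c.c.b.(X + X))) ⊢ =b=> t3
  t3 = (rec X. c.c.b.(X + X)) + (rec X. c.c.b.(X + X)) ⊢ =c=> t1
Executing cb from P (initial set {s0}):
  after c @ step 1: {s1}
  after b @ step 2: {s2}
  P completes σ.
Executing cb from Q (initial set {t0}):
  after c @ step 1: {t1}
  after b @ step 2: ∅  — Q cannot continue

cb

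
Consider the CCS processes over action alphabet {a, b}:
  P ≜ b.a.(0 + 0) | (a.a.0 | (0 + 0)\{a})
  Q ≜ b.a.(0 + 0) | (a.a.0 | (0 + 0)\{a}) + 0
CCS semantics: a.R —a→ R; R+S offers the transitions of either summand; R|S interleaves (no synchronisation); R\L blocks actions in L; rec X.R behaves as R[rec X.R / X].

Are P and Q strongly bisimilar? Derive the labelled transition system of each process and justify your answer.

LTS(P): 9 reachable states
  s0 = b.a.(0 + 0) | (a.a.0 | (0 + 0)\{a}) → —a→ s1, —b→ s2
  s1 = b.a.(0 + 0) | (a.0 | (0 + 0)\{a}) → —a→ s3, —b→ s4
  s2 = a.(0 + 0) | (a.a.0 | (0 + 0)\{a}) → —a→ s4, —a→ s5
  s3 = b.a.(0 + 0) | (0 | (0 + 0)\{a}) → —b→ s6
  s4 = a.(0 + 0) | (a.0 | (0 + 0)\{a}) → —a→ s6, —a→ s7
  s5 = (0 + 0) | (a.a.0 | (0 + 0)\{a}) → —a→ s7
  s6 = a.(0 + 0) | (0 | (0 + 0)\{a}) → —a→ s8
  s7 = (0 + 0) | (a.0 | (0 + 0)\{a}) → —a→ s8
  s8 = (0 + 0) | (0 | (0 + 0)\{a}) → ·
LTS(Q): 9 reachable states
  t0 = b.a.(0 + 0) | (a.a.0 | (0 + 0)\{a}) + 0 → —a→ t1, —b→ t2
  t1 = b.a.(0 + 0) | (a.0 | (0 + 0)\{a}) → —a→ t3, —b→ t4
  t2 = a.(0 + 0) | (a.a.0 | (0 + 0)\{a}) → —a→ t4, —a→ t5
  t3 = b.a.(0 + 0) | (0 | (0 + 0)\{a}) → —b→ t6
  t4 = a.(0 + 0) | (a.0 | (0 + 0)\{a}) → —a→ t6, —a→ t7
  t5 = (0 + 0) | (a.a.0 | (0 + 0)\{a}) → —a→ t7
  t6 = a.(0 + 0) | (0 | (0 + 0)\{a}) → —a→ t8
  t7 = (0 + 0) | (a.0 | (0 + 0)\{a}) → —a→ t8
  t8 = (0 + 0) | (0 | (0 + 0)\{a}) → ·
Coarsest stable partition (strong bisimilarity classes):
  B0 = {s0, t0}
  B1 = {s1, t1}
  B2 = {s4, s5, t4, t5}
  B3 = {s6, s7, t6, t7}
  B4 = {s8, t8}
  B5 = {s3, t3}
  B6 = {s2, t2}
s0 ∈ B0, t0 ∈ B0 → same block

YES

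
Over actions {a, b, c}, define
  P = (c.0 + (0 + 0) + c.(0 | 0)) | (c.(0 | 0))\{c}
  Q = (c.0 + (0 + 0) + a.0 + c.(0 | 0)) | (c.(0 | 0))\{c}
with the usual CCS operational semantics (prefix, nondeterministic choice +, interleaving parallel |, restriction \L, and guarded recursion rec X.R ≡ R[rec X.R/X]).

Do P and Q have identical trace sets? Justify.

LTS(P): 3 reachable states
  s0 = (c.0 + (0 + 0) + c.(0 | 0)) | (c.(0 | 0))\{c} | ··c··> s1, ··c··> s2
  s1 = 0 | (c.(0 | 0))\{c} | ∅
  s2 = 0 | 0 | (c.(0 | 0))\{c} | ∅
LTS(Q): 3 reachable states
  t0 = (c.0 + (0 + 0) + a.0 + c.(0 | 0)) | (c.(0 | 0))\{c} | ··a··> t1, ··c··> t1, ··c··> t2
  t1 = 0 | (c.(0 | 0))\{c} | ∅
  t2 = 0 | 0 | (c.(0 | 0))\{c} | ∅
Trace ⟨a⟩ through Q, begin at {t0}:
  [1] a ⇒ {t1}
  — Q admits the full trace.
Trace ⟨a⟩ through P, begin at {s0}:
  [1] a ⇒ ∅  — P cannot continue

traces(P) ≠ traces(Q) — witness ⟨a⟩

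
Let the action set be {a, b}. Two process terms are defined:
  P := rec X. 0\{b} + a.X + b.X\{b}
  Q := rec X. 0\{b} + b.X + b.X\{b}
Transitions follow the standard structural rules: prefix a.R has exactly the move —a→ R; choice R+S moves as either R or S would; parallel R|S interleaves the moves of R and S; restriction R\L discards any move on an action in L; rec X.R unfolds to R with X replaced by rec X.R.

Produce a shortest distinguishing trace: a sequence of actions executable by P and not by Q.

P's transition system — 2 states:
  s0 = rec X. 0\{b} + a.X + b.X\{b} has moves -a-> s0, -b-> s1
  s1 = (rec X. 0\{b} + a.X + b.X\{b})\{b} has moves -a-> s1
Q's transition system — 2 states:
  t0 = rec X. 0\{b} + b.X + b.X\{b} has moves -b-> t0, -b-> t1
  t1 = (rec X. 0\{b} + b.X + b.X\{b})\{b} has moves ∅
Run σ = ⟨a⟩ on P: start {s0}
  [1] a ⇒ {s0}
  — P admits the full trace.
Run σ = ⟨a⟩ on Q: start {t0}
  [1] a ⇒ ∅ (Q stuck)

a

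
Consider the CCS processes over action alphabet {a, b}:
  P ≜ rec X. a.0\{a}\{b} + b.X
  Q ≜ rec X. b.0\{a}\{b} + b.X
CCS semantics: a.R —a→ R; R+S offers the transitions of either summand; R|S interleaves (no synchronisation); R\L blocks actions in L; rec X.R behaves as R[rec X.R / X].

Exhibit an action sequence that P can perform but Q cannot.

a

P's transition system — 2 states:
  p0 = rec X. a.0\{a}\{b} + b.X has moves -a-> p1, -b-> p0
  p1 = 0\{a}\{b} has moves deadlocked
Q's transition system — 2 states:
  q0 = rec X. b.0\{a}\{b} + b.X has moves -b-> q0, -b-> q1
  q1 = 0\{a}\{b} has moves deadlocked
Trace ⟨a⟩ through P, begin at {p0}:
  after a @ step 1: {p1}
  ✓ P
Trace ⟨a⟩ through Q, begin at {q0}:
  after a @ step 1: no successor for Q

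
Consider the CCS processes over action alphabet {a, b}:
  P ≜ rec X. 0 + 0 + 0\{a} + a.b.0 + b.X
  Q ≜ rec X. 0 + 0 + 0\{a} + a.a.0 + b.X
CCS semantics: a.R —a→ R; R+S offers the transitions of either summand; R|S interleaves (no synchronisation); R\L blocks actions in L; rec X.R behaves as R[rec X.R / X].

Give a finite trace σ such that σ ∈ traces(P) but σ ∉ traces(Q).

LTS(P): 3 reachable states
  s0 = rec X. 0 + 0 + 0\{a} + a.b.0 + b.X | —a→ s1, —b→ s0
  s1 = b.0 | —b→ s2
  s2 = 0 | ·
LTS(Q): 3 reachable states
  t0 = rec X. 0 + 0 + 0\{a} + a.a.0 + b.X | —a→ t1, —b→ t0
  t1 = a.0 | —a→ t2
  t2 = 0 | ·
Executing ab from P (initial set {s0}):
  after a @ step 1: {s1}
  after b @ step 2: {s2}
  ✓ P
Executing ab from Q (initial set {t0}):
  after a @ step 1: {t1}
  after b @ step 2: no successor for Q

ab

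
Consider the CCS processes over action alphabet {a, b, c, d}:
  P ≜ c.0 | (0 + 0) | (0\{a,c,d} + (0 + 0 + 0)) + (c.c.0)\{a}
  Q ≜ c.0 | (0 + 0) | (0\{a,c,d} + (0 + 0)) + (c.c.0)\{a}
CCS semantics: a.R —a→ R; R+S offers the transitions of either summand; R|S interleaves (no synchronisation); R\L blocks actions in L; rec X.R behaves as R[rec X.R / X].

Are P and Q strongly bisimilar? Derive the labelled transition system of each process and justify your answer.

bisimilar

Reachable graph of P (4 states):
  s0 = c.0 | (0 + 0) | (0\{a,c,d} + (0 + 0 + 0)) + (c.c.0)\{a} | —c→ s1, —c→ s2
  s1 = (c.0)\{a} | —c→ s3
  s2 = 0 | (0 + 0) | (0\{a,c,d} + (0 + 0 + 0)) | ∅
  s3 = 0\{a} | ∅
Reachable graph of Q (4 states):
  t0 = c.0 | (0 + 0) | (0\{a,c,d} + (0 + 0)) + (c.c.0)\{a} | —c→ t1, —c→ t2
  t1 = (c.0)\{a} | —c→ t3
  t2 = 0 | (0 + 0) | (0\{a,c,d} + (0 + 0)) | ∅
  t3 = 0\{a} | ∅
Bisimilarity quotient blocks:
  B0 = {s0, t0}
  B1 = {s1, t1}
  B2 = {s2, s3, t2, t3}
s0 ∈ B0, t0 ∈ B0 → same block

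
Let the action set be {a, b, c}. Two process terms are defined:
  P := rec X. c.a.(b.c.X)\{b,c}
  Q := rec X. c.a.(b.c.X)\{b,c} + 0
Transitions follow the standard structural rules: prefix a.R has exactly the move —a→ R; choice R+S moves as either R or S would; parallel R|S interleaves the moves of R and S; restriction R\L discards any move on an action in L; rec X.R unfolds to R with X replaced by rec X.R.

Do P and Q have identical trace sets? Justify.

trace-equivalent

P's transition system — 3 states:
  u0 = rec X. c.a.(b.c.X)\{b,c} ⊢ —c→ u1
  u1 = a.(b.c.(rec X. c.a.(b.c.X)\{b,c}))\{b,c} ⊢ —a→ u2
  u2 = (b.c.(rec X. c.a.(b.c.X)\{b,c}))\{b,c} ⊢ ·
Q's transition system — 3 states:
  v0 = rec X. c.a.(b.c.X)\{b,c} + 0 ⊢ —c→ v1
  v1 = a.(b.c.(rec X. c.a.(b.c.X)\{b,c} + 0))\{b,c} ⊢ —a→ v2
  v2 = (b.c.(rec X. c.a.(b.c.X)\{b,c} + 0))\{b,c} ⊢ ·
Coarsest stable partition (strong bisimilarity classes):
  B0 = {u0, v0}
  B1 = {u1, v1}
  B2 = {u2, v2}
u0 ∈ B0, v0 ∈ B0 → same block
Bisimilar ⇒ trace-equivalent.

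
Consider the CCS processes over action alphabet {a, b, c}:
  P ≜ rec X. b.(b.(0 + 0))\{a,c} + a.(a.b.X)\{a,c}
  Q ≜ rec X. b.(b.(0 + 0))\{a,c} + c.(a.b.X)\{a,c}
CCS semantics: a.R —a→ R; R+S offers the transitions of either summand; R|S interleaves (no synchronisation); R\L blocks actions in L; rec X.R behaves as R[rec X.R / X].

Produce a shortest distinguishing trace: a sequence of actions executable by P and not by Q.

LTS(P): 4 reachable states
  s0 = rec X. b.(b.(0 + 0))\{a,c} + a.(a.b.X)\{a,c} ⊢ —a→ s1, —b→ s2
  s1 = (a.b.(rec X. b.(b.(0 + 0))\{a,c} + a.(a.b.X)\{a,c}))\{a,c} ⊢ ·
  s2 = (b.(0 + 0))\{a,c} ⊢ —b→ s3
  s3 = (0 + 0)\{a,c} ⊢ ·
LTS(Q): 4 reachable states
  t0 = rec X. b.(b.(0 + 0))\{a,c} + c.(a.b.X)\{a,c} ⊢ —b→ t1, —c→ t2
  t1 = (b.(0 + 0))\{a,c} ⊢ —b→ t3
  t2 = (a.b.(rec X. b.(b.(0 + 0))\{a,c} + c.(a.b.X)\{a,c}))\{a,c} ⊢ ·
  t3 = (0 + 0)\{a,c} ⊢ ·
Trace ⟨a⟩ through P, begin at {s0}:
  step 1 (a): {s1}
  — P admits the full trace.
Trace ⟨a⟩ through Q, begin at {t0}:
  step 1 (a): ∅ (Q stuck)

a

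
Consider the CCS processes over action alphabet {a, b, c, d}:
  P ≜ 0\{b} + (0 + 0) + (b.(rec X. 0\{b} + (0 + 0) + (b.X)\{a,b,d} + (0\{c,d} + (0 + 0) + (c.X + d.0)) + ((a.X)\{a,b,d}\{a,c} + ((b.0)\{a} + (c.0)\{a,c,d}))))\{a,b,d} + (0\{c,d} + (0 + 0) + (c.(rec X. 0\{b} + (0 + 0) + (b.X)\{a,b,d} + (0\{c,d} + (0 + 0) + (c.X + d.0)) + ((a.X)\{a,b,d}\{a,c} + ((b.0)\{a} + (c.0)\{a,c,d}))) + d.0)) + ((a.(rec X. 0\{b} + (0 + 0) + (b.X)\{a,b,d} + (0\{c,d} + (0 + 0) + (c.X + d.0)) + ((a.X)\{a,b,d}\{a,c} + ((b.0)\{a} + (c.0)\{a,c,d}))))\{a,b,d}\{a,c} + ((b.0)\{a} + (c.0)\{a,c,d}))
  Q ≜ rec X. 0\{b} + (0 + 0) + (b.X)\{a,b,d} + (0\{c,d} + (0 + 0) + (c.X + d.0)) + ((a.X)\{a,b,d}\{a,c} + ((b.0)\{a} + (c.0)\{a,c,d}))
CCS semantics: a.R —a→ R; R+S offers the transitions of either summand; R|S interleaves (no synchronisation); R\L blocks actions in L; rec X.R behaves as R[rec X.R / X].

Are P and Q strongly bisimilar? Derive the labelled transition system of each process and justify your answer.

P's transition system — 4 states:
  s0 = 0\{b} + (0 + 0) + (b.(rec X. 0\{b} + (0 + 0) + (b.X)\{a,b,d} + (0\{c,d} + (0 + 0) + (c.X + d.0)) + ((a.X)\{a,b,d}\{a,c} + ((b.0)\{a} + (c.0)\{a,c,d}))))\{a,b,d} + (0\{c,d} + (0 + 0) + (c.(rec X. 0\{b} + (0 + 0) + (b.X)\{a,b,d} + (0\{c,d} + (0 + 0) + (c.X + d.0)) + ((a.X)\{a,b,d}\{a,c} + ((b.0)\{a} + (c.0)\{a,c,d}))) + d.0)) + ((a.(rec X. 0\{b} + (0 + 0) + (b.X)\{a,b,d} + (0\{c,d} + (0 + 0) + (c.X + d.0)) + ((a.X)\{a,b,d}\{a,c} + ((b.0)\{a} + (c.0)\{a,c,d}))))\{a,b,d}\{a,c} + ((b.0)\{a} + (c.0)\{a,c,d})) | ··b··> s1, ··c··> s2, ··d··> s3
  s1 = 0\{a} | deadlocked
  s2 = rec X. 0\{b} + (0 + 0) + (b.X)\{a,b,d} + (0\{c,d} + (0 + 0) + (c.X + d.0)) + ((a.X)\{a,b,d}\{a,c} + ((b.0)\{a} + (c.0)\{a,c,d})) | ··b··> s1, ··c··> s2, ··d··> s3
  s3 = 0 | deadlocked
Q's transition system — 3 states:
  t0 = rec X. 0\{b} + (0 + 0) + (b.X)\{a,b,d} + (0\{c,d} + (0 + 0) + (c.X + d.0)) + ((a.X)\{a,b,d}\{a,c} + ((b.0)\{a} + (c.0)\{a,c,d})) | ··b··> t1, ··c··> t0, ··d··> t2
  t1 = 0\{a} | deadlocked
  t2 = 0 | deadlocked
Partition-refinement fixed point:
  B0 = {s0, s2, t0}
  B1 = {s1, s3, t1, t2}
s0 ∈ B0, t0 ∈ B0 → same block

P ~ Q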